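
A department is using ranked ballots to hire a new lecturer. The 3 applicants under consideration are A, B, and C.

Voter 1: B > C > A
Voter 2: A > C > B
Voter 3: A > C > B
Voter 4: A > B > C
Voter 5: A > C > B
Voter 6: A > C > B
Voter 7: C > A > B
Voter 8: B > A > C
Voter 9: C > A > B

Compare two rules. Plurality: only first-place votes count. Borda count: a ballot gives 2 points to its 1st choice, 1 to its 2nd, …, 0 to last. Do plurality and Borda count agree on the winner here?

Plurality first-place counts: A 5, B 2, C 2 → A.
Borda totals: A 13, B 5, C 9 → A.
The two rules agree on A.

Yes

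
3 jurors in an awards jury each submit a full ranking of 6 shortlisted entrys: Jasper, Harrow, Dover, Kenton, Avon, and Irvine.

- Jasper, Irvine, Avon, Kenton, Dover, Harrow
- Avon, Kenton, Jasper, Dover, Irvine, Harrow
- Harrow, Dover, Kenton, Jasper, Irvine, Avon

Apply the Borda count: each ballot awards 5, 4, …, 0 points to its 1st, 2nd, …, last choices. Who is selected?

Jasper

Borda scores:
  Jasper: 5 + 3 + 2 = 10
  Harrow: 0 + 0 + 5 = 5
  Dover: 1 + 2 + 4 = 7
  Kenton: 2 + 4 + 3 = 9
  Avon: 3 + 5 + 0 = 8
  Irvine: 4 + 1 + 1 = 6
Jasper has the highest total.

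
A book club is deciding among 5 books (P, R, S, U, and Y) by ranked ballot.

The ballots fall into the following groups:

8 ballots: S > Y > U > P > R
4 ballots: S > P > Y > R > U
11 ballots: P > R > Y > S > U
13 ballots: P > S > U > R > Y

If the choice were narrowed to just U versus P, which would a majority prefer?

P

Ballots ranking U above P: 8.
Ballots ranking P above U: 4+11+13 = 28.
P wins the head-to-head, 28–8.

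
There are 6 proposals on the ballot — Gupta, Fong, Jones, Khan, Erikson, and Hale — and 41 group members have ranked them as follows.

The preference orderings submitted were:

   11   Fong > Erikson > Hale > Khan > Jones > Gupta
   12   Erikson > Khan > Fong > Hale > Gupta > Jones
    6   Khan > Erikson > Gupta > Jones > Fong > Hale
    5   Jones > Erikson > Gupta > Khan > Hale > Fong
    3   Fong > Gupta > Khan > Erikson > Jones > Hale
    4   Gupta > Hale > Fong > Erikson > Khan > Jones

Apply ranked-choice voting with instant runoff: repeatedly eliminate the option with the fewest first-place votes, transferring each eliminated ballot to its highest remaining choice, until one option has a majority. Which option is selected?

Erikson

Round 1: Fong 14, Erikson 12, Khan 6, Jones 5, Gupta 4, Hale 0. Hale has the fewest and is eliminated.
Round 2: Fong 14, Erikson 12, Khan 6, Jones 5, Gupta 4. Gupta has the fewest and is eliminated.
Round 3: Fong 18, Erikson 12, Khan 6, Jones 5. Jones has the fewest and is eliminated.
Round 4: Fong 18, Erikson 17, Khan 6. Khan has the fewest and is eliminated.
Round 5: Erikson 23, Fong 18. Erikson has a majority.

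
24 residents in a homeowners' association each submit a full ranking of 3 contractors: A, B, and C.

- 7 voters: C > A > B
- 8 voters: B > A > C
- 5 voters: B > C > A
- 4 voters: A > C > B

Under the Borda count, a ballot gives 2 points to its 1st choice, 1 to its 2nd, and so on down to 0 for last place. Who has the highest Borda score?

Borda scores:
  A: 7·1 + 8·1 + 5·0 + 4·2 = 23
  B: 7·0 + 8·2 + 5·2 + 4·0 = 26
  C: 7·2 + 8·0 + 5·1 + 4·1 = 23
B has the highest total.

B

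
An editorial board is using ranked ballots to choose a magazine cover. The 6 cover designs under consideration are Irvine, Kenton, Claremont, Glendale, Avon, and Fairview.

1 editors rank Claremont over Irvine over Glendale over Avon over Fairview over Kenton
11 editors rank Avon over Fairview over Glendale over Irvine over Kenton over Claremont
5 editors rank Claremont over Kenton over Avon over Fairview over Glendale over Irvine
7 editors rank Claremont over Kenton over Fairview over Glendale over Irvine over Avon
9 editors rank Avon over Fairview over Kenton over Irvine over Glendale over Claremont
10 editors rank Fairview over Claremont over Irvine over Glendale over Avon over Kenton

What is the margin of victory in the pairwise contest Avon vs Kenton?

19

Ballots ranking Avon above Kenton: 1+11+9+10 = 31.
Ballots ranking Kenton above Avon: 5+7 = 12.
Avon wins 31–12, a margin of 19.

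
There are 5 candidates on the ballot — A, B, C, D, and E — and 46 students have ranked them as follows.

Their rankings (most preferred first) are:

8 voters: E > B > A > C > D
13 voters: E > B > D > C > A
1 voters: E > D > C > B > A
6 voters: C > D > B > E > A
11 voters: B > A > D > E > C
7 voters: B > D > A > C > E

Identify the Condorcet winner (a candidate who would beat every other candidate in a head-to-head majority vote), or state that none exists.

B

Head-to-head results (46 voters total):
A vs B: B wins 46–0.
A vs C: A wins 26–20.
A vs D: D wins 27–19.
A vs E: E wins 28–18.
B vs C: B wins 39–7.
B vs D: B wins 39–7.
B vs E: B wins 24–22.
C vs D: D wins 32–14.
C vs E: E wins 33–13.
D vs E: D wins 24–22.
B beats each rival — A (46–0), C (39–7), D (39–7), E (24–22) — so B is the Condorcet winner.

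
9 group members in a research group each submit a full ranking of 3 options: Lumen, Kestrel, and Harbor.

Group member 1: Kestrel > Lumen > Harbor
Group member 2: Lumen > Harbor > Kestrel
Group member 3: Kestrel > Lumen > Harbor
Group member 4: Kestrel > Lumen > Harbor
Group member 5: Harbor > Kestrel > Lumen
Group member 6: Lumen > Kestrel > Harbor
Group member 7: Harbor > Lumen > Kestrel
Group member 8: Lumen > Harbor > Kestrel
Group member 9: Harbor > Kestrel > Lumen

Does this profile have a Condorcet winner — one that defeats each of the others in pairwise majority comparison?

Head-to-head results (9 voters total):
Lumen vs Kestrel: Kestrel wins 5–4.
Lumen vs Harbor: Lumen wins 6–3.
Kestrel vs Harbor: Harbor wins 5–4.
No candidate beats all others: Lumen beats Harbor beats Kestrel beats Lumen, a majority cycle.

No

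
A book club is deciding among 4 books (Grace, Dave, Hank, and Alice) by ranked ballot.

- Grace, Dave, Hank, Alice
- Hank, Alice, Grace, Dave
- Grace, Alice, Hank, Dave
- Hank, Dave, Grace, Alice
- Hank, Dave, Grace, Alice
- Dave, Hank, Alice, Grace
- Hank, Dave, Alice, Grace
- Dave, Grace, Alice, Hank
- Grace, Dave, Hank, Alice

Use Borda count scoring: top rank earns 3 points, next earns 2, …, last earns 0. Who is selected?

Hank

Borda scores:
  Grace: 3 + 1 + 3 + 1 + 1 + 0 + 0 + 2 + 3 = 14
  Dave: 2 + 0 + 0 + 2 + 2 + 3 + 2 + 3 + 2 = 16
  Hank: 1 + 3 + 1 + 3 + 3 + 2 + 3 + 0 + 1 = 17
  Alice: 0 + 2 + 2 + 0 + 0 + 1 + 1 + 1 + 0 = 7
Hank has the highest total.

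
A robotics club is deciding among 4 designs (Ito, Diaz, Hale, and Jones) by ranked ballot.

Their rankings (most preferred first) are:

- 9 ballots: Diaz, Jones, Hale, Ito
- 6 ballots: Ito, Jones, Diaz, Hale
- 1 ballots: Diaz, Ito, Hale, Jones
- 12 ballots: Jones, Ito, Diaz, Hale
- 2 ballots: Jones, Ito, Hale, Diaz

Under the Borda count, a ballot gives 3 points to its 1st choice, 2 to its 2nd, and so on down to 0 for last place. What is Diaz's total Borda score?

48

Borda scores:
  Ito: 9·0 + 6·3 + 2 + 12·2 + 2·2 = 48
  Diaz: 9·3 + 6·1 + 3 + 12·1 + 2·0 = 48
  Hale: 9·1 + 6·0 + 1 + 12·0 + 2·1 = 12
  Jones: 9·2 + 6·2 + 0 + 12·3 + 2·3 = 72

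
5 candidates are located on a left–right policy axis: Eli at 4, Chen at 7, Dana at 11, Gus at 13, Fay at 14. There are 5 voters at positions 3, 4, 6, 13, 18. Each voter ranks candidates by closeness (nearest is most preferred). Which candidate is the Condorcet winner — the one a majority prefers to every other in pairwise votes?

With single-peaked preferences on a line, the Condorcet winner is the candidate closest to the median voter.
The median voter (position 6) is closest to Chen at 7.
Check: Chen vs Dana — voters closer to Chen: 3 of 5.

Chen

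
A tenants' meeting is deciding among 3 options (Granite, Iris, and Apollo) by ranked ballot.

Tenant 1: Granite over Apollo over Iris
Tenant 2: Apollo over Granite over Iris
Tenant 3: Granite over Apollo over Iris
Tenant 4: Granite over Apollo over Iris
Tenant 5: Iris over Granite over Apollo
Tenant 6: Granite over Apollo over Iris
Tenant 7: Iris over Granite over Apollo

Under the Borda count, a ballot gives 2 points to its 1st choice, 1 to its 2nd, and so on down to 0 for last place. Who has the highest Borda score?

Borda scores:
  Granite: 2 + 1 + 2 + 2 + 1 + 2 + 1 = 11
  Iris: 0 + 0 + 0 + 0 + 2 + 0 + 2 = 4
  Apollo: 1 + 2 + 1 + 1 + 0 + 1 + 0 = 6
Granite has the highest total.

Granite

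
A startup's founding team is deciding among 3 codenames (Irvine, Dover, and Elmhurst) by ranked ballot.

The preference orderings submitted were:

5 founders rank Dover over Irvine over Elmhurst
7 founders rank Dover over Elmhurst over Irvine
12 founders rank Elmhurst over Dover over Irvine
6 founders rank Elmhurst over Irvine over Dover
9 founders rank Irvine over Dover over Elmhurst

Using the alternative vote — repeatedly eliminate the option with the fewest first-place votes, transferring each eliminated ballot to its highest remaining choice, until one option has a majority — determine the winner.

Dover

Round 1: Elmhurst 18, Dover 12, Irvine 9. Irvine has the fewest and is eliminated.
Round 2: Dover 21, Elmhurst 18. Dover has a majority.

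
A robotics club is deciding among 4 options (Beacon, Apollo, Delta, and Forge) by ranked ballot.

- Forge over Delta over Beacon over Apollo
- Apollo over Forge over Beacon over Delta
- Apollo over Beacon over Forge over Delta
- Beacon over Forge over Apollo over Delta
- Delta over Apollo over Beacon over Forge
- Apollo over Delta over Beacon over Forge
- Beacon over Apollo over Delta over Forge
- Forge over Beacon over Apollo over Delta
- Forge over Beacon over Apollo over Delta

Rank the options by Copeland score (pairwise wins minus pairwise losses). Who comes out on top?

Beacon

Pairwise results:
  Beacon vs Apollo: Beacon wins 5–4.
  Beacon vs Delta: Beacon wins 6–3.
  Beacon vs Forge: Beacon wins 5–4.
  Apollo vs Delta: Apollo wins 7–2.
  Apollo vs Forge: Apollo wins 5–4.
  Delta vs Forge: Forge wins 6–3.
Copeland scores (wins − losses):
  Beacon: 3 − 0 = 3
  Apollo: 2 − 1 = 1
  Delta: 0 − 3 = -3
  Forge: 1 − 2 = -1
Beacon has the best Copeland score.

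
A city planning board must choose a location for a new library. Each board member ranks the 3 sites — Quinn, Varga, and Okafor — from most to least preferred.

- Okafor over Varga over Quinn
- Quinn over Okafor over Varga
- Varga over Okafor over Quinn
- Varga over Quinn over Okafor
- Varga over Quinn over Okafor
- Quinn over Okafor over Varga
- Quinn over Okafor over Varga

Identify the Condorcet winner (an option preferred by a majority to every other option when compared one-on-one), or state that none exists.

No Condorcet winner

Head-to-head results (7 voters total):
Quinn vs Varga: Varga wins 4–3.
Quinn vs Okafor: Quinn wins 5–2.
Varga vs Okafor: Okafor wins 4–3.
No candidate beats all others: Quinn beats Okafor beats Varga beats Quinn, a majority cycle.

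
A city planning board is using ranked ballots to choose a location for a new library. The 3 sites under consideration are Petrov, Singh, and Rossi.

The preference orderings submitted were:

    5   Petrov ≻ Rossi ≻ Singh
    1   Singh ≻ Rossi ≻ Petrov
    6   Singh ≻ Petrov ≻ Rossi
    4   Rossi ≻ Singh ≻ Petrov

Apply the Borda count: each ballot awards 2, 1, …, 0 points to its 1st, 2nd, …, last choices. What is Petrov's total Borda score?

Borda scores:
  Petrov: 5·2 + 0 + 6·1 + 4·0 = 16
  Singh: 5·0 + 2 + 6·2 + 4·1 = 18
  Rossi: 5·1 + 1 + 6·0 + 4·2 = 14

16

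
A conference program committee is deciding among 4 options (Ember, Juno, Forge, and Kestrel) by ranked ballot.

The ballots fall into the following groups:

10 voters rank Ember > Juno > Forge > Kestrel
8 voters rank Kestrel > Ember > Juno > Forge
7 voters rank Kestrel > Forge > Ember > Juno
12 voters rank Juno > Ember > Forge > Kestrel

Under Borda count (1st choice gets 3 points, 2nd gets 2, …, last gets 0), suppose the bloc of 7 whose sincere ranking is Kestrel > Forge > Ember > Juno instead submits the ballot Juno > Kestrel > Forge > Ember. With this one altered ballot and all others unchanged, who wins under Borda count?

Borda totals with the altered ballot: Ember 70, Juno 85, Forge 29, Kestrel 38.
The switch changes the winner from Ember to Juno.

Juno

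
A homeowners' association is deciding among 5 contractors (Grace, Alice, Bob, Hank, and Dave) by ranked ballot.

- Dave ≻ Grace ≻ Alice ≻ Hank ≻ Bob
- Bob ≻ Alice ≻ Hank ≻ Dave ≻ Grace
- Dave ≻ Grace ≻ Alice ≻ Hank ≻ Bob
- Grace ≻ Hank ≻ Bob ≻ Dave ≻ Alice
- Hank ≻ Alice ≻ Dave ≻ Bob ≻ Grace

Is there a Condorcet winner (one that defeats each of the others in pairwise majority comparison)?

Head-to-head results (5 voters total):
Grace vs Alice: Grace wins 3–2.
Grace vs Bob: Grace wins 3–2.
Grace vs Hank: Grace wins 3–2.
Grace vs Dave: Dave wins 4–1.
Alice vs Bob: Alice wins 3–2.
Alice vs Hank: Alice wins 3–2.
Alice vs Dave: Dave wins 3–2.
Bob vs Hank: Hank wins 4–1.
Bob vs Dave: Dave wins 3–2.
Hank vs Dave: Hank wins 3–2.
No candidate beats all others: Grace beats Hank beats Dave beats Grace, a majority cycle.

No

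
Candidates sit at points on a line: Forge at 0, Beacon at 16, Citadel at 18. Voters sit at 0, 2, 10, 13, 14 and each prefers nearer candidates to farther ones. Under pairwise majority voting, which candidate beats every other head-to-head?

Beacon

With single-peaked preferences on a line, the Condorcet winner is the candidate closest to the median voter.
The median voter (position 10) is closest to Beacon at 16.
Check: Beacon vs Citadel — voters closer to Beacon: 5 of 5.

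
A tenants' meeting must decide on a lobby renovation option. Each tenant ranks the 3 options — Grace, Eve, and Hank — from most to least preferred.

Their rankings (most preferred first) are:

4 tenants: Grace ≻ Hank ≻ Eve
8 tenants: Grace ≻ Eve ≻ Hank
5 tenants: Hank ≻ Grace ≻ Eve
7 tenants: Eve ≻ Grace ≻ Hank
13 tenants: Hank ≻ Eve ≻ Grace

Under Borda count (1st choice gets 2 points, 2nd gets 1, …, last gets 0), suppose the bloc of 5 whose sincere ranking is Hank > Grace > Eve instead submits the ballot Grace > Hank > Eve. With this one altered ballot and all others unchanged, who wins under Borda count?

Grace

Borda totals with the altered ballot: Grace 41, Eve 35, Hank 35.
The switch changes the winner from Hank to Grace.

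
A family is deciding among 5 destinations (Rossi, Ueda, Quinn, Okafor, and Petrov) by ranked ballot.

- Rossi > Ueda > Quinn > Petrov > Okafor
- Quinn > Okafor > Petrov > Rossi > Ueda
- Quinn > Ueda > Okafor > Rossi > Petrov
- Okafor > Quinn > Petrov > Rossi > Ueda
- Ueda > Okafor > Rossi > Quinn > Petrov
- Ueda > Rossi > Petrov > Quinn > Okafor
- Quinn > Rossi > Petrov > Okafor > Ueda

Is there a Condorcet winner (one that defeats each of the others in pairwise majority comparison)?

Head-to-head results (7 voters total):
Rossi vs Ueda: Rossi wins 4–3.
Rossi vs Quinn: Quinn wins 4–3.
Rossi vs Okafor: Okafor wins 4–3.
Rossi vs Petrov: Rossi wins 5–2.
Ueda vs Quinn: Quinn wins 4–3.
Ueda vs Okafor: Ueda wins 4–3.
Ueda vs Petrov: Ueda wins 4–3.
Quinn vs Okafor: Quinn wins 5–2.
Quinn vs Petrov: Quinn wins 6–1.
Okafor vs Petrov: Okafor wins 4–3.
Quinn beats each rival — Rossi (4–3), Ueda (4–3), Okafor (5–2), Petrov (6–1) — so Quinn is the Condorcet winner.

Yes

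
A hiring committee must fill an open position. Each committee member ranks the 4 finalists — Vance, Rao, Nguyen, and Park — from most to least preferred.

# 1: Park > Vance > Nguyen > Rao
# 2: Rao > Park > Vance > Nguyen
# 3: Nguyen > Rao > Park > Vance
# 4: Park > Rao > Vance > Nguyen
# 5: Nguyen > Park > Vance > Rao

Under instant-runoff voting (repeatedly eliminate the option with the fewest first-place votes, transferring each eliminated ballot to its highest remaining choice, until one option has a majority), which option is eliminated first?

Vance

Round 1: Nguyen 2, Park 2, Rao 1, Vance 0. Vance has the fewest and is eliminated.
Round 2: Nguyen 2, Park 2, Rao 1. Rao has the fewest and is eliminated.
Round 3: Park 3, Nguyen 2. Park has a majority.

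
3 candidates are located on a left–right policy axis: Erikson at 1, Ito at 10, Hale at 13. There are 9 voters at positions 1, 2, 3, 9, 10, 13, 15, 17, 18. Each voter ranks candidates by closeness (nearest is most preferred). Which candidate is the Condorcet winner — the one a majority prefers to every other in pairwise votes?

Ito

With single-peaked preferences on a line, the Condorcet winner is the candidate closest to the median voter.
The median voter (position 10) is closest to Ito at 10.
Check: Ito vs Hale — voters closer to Ito: 5 of 9.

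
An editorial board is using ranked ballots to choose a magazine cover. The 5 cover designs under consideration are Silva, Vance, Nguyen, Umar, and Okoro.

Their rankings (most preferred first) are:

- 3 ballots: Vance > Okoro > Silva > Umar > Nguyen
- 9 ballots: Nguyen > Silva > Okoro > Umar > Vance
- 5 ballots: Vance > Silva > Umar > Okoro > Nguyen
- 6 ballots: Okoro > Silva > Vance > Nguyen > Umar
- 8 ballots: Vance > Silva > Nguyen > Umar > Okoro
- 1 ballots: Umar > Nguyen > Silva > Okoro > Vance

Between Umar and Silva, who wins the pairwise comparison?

Silva

Ballots ranking Umar above Silva: 1.
Ballots ranking Silva above Umar: 3+9+5+6+8 = 31.
Silva wins the head-to-head, 31–1.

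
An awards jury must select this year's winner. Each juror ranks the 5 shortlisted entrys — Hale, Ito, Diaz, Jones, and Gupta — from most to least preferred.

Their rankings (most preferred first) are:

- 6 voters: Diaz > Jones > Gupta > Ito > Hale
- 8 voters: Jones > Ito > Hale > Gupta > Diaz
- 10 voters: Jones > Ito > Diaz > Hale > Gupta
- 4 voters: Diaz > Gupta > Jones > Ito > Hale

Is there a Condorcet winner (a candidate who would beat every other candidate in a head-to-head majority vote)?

Yes

Head-to-head results (28 voters total):
Hale vs Ito: Ito wins 28–0.
Hale vs Diaz: Diaz wins 20–8.
Hale vs Jones: Jones wins 28–0.
Hale vs Gupta: Hale wins 18–10.
Ito vs Diaz: Ito wins 18–10.
Ito vs Jones: Jones wins 28–0.
Ito vs Gupta: Ito wins 18–10.
Diaz vs Jones: Jones wins 18–10.
Diaz vs Gupta: Diaz wins 20–8.
Jones vs Gupta: Jones wins 24–4.
Jones beats each rival — Hale (28–0), Ito (28–0), Diaz (18–10), Gupta (24–4) — so Jones is the Condorcet winner.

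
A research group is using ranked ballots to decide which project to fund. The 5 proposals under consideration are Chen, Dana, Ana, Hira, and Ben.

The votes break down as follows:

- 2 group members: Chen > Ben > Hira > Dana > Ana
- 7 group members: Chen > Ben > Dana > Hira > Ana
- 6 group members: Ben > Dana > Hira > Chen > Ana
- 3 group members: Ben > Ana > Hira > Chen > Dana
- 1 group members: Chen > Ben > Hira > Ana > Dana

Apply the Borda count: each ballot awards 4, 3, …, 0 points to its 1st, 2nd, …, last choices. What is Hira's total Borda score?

Borda scores:
  Chen: 2·4 + 7·4 + 6·1 + 3·1 + 4 = 49
  Dana: 2·1 + 7·2 + 6·3 + 3·0 + 0 = 34
  Ana: 2·0 + 7·0 + 6·0 + 3·3 + 1 = 10
  Hira: 2·2 + 7·1 + 6·2 + 3·2 + 2 = 31
  Ben: 2·3 + 7·3 + 6·4 + 3·4 + 3 = 66

31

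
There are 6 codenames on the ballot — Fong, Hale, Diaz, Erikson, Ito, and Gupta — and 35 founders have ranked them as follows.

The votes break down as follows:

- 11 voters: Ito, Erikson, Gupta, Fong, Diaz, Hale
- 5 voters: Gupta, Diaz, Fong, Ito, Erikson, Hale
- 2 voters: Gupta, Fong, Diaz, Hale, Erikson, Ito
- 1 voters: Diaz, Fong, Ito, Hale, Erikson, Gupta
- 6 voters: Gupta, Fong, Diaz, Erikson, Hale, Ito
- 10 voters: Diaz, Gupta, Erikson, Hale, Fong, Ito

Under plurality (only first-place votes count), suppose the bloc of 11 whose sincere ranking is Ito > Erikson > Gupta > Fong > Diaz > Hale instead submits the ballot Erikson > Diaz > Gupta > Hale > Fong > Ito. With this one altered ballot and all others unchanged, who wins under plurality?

First-place totals with the altered ballot: Fong 0, Hale 0, Diaz 11, Erikson 11, Ito 0, Gupta 13.
The winner is unchanged: still Gupta.

Gupta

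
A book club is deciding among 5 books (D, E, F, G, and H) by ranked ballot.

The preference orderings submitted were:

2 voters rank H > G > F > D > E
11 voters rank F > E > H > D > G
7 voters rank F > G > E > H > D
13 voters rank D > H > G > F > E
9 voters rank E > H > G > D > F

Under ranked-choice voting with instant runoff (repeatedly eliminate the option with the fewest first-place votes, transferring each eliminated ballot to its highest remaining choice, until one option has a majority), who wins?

Round 1: F 18, D 13, E 9, H 2, G 0. G has the fewest and is eliminated.
Round 2: F 18, D 13, E 9, H 2. H has the fewest and is eliminated.
Round 3: F 20, D 13, E 9. E has the fewest and is eliminated.
Round 4: D 22, F 20. D has a majority.

D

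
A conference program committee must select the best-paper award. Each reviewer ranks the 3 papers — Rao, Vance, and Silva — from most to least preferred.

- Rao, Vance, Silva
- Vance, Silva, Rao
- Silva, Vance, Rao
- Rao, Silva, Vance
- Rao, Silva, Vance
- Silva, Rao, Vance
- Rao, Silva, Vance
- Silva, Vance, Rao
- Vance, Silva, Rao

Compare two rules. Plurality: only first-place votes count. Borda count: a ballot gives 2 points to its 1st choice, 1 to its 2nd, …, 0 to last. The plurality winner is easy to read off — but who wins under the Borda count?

Silva

Plurality first-place counts: Rao 4, Vance 2, Silva 3 → Rao.
Borda totals: Rao 9, Vance 7, Silva 11 → Silva.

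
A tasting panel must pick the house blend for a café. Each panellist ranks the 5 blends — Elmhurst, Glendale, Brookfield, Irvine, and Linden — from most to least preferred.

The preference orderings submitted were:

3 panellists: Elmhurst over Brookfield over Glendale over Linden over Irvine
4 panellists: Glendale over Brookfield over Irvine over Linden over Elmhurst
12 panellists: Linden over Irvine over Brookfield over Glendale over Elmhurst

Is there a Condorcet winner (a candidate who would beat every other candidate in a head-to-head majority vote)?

Head-to-head results (19 voters total):
Elmhurst vs Glendale: Glendale wins 16–3.
Elmhurst vs Brookfield: Brookfield wins 16–3.
Elmhurst vs Irvine: Irvine wins 16–3.
Elmhurst vs Linden: Linden wins 16–3.
Glendale vs Brookfield: Brookfield wins 15–4.
Glendale vs Irvine: Irvine wins 12–7.
Glendale vs Linden: Linden wins 12–7.
Brookfield vs Irvine: Irvine wins 12–7.
Brookfield vs Linden: Linden wins 12–7.
Irvine vs Linden: Linden wins 15–4.
Linden beats each rival — Elmhurst (16–3), Glendale (12–7), Brookfield (12–7), Irvine (15–4) — so Linden is the Condorcet winner.

Yes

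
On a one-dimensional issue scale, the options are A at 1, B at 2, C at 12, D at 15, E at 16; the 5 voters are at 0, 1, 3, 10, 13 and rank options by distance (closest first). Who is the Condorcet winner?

With single-peaked preferences on a line, the Condorcet winner is the candidate closest to the median voter.
The median voter (position 3) is closest to B at 2.
Check: B vs D — voters closer to B: 3 of 5.

B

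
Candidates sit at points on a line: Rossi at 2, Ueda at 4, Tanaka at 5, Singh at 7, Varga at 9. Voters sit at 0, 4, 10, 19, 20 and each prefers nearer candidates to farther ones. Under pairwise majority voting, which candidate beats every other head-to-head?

With single-peaked preferences on a line, the Condorcet winner is the candidate closest to the median voter.
The median voter (position 10) is closest to Varga at 9.
Check: Varga vs Ueda — voters closer to Varga: 3 of 5.

Varga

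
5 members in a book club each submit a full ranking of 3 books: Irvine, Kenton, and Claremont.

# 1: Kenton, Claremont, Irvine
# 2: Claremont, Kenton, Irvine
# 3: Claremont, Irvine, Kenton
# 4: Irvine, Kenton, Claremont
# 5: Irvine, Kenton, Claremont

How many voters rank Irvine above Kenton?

3

Ballots ranking Irvine above Kenton: 3.
Ballots ranking Kenton above Irvine: 2.
So 3 of 5 voters prefer Irvine to Kenton.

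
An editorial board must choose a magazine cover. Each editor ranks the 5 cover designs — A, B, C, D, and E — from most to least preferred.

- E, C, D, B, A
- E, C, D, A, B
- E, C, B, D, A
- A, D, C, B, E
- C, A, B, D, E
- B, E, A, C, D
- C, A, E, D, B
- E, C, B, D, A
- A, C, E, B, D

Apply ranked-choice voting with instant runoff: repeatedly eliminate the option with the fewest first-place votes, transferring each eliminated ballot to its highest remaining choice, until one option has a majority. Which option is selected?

Round 1: E 4, A 2, C 2, B 1, D 0. D has the fewest and is eliminated.
Round 2: E 4, A 2, C 2, B 1. B has the fewest and is eliminated.
Round 3: E 5, A 2, C 2. E has a majority.

E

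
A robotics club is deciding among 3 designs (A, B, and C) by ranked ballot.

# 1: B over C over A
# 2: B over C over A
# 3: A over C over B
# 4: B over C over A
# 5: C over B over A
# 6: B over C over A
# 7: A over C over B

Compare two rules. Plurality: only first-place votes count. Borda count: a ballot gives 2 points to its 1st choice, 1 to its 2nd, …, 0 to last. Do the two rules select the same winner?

Yes

Plurality first-place counts: A 2, B 4, C 1 → B.
Borda totals: A 4, B 9, C 8 → B.
The two rules agree on B.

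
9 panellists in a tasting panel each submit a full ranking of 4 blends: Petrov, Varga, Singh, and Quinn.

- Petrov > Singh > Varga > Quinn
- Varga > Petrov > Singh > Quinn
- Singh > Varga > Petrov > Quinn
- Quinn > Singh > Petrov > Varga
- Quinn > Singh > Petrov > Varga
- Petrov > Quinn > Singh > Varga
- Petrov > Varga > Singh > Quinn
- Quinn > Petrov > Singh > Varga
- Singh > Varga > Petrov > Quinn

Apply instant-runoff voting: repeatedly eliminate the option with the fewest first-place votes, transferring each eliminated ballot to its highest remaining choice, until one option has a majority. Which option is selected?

Round 1: Petrov 3, Quinn 3, Singh 2, Varga 1. Varga has the fewest and is eliminated.
Round 2: Petrov 4, Quinn 3, Singh 2. Singh has the fewest and is eliminated.
Round 3: Petrov 6, Quinn 3. Petrov has a majority.

Petrov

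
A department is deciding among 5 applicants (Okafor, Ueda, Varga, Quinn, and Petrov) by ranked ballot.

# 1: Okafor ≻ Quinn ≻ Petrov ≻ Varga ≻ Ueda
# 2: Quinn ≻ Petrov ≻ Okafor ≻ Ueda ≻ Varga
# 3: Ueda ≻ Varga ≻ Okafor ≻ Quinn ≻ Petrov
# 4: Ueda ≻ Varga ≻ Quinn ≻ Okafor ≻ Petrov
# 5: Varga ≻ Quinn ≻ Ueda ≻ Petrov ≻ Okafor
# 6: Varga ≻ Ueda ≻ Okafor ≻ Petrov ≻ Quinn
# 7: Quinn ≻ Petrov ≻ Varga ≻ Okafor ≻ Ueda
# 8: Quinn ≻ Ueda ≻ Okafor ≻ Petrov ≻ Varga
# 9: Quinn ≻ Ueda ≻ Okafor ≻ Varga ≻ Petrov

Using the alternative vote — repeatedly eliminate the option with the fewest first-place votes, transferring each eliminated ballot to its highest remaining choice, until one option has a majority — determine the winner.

Round 1: Quinn 4, Ueda 2, Varga 2, Okafor 1, Petrov 0. Petrov has the fewest and is eliminated.
Round 2: Quinn 4, Ueda 2, Varga 2, Okafor 1. Okafor has the fewest and is eliminated.
Round 3: Quinn 5, Ueda 2, Varga 2. Quinn has a majority.

Quinn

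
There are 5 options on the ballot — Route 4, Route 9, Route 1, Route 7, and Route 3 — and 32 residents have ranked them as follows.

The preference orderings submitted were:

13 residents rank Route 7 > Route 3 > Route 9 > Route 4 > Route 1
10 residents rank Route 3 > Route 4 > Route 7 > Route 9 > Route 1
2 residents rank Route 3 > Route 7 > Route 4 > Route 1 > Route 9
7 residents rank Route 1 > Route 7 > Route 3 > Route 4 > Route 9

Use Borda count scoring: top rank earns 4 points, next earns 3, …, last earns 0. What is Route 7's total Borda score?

99

Borda scores:
  Route 4: 13·1 + 10·3 + 2·2 + 7·1 = 54
  Route 9: 13·2 + 10·1 + 2·0 + 7·0 = 36
  Route 1: 13·0 + 10·0 + 2·1 + 7·4 = 30
  Route 7: 13·4 + 10·2 + 2·3 + 7·3 = 99
  Route 3: 13·3 + 10·4 + 2·4 + 7·2 = 101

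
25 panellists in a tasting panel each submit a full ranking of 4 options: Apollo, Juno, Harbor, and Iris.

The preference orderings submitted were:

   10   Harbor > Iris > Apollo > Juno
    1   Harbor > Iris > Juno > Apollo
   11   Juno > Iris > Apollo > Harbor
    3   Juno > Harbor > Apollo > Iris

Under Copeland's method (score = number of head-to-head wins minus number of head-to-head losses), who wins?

Pairwise results:
  Apollo vs Juno: Juno wins 15–10.
  Apollo vs Harbor: Harbor wins 14–11.
  Apollo vs Iris: Iris wins 22–3.
  Juno vs Harbor: Juno wins 14–11.
  Juno vs Iris: Juno wins 14–11.
  Harbor vs Iris: Harbor wins 14–11.
Copeland scores (wins − losses):
  Apollo: 0 − 3 = -3
  Juno: 3 − 0 = 3
  Harbor: 2 − 1 = 1
  Iris: 1 − 2 = -1
Juno has the best Copeland score.

Juno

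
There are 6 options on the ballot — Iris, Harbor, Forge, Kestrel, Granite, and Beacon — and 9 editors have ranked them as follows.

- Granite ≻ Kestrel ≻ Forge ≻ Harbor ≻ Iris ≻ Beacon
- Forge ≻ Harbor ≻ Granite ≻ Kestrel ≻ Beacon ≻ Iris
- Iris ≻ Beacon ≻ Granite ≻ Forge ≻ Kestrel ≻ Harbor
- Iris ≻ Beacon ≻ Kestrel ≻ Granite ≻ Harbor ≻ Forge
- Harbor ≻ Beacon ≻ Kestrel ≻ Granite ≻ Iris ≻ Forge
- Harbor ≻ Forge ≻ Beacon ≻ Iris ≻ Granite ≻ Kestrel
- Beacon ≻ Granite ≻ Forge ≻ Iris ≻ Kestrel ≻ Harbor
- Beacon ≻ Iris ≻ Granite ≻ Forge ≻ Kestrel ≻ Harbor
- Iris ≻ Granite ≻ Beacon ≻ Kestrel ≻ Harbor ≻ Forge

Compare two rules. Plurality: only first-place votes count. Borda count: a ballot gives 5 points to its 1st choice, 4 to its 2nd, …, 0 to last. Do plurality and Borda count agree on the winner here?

No

Plurality first-place counts: Iris 3, Harbor 2, Forge 1, Kestrel 0, Granite 1, Beacon 2 → Iris.
Borda totals: Iris 25, Harbor 18, Forge 19, Kestrel 17, Granite 27, Beacon 29 → Beacon.
The two rules disagree: plurality picks Iris, Borda picks Beacon.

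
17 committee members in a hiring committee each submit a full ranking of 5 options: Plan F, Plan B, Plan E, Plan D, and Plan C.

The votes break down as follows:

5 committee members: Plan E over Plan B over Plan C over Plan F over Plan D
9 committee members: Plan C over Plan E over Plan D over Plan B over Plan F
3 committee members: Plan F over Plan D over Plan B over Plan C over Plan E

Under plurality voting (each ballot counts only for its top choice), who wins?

First-place vote totals:
  Plan F: 3
  Plan B: 0
  Plan E: 5
  Plan D: 0
  Plan C: 9
Plan C has the most first-place votes.

Plan C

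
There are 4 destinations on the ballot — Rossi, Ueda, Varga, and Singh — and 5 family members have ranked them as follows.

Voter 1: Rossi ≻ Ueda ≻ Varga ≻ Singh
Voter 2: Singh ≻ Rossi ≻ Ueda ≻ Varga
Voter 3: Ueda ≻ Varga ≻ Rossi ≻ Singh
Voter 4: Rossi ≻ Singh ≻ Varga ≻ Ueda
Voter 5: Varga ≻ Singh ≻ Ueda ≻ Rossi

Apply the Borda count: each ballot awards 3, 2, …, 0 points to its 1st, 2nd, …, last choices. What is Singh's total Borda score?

7

Borda scores:
  Rossi: 3 + 2 + 1 + 3 + 0 = 9
  Ueda: 2 + 1 + 3 + 0 + 1 = 7
  Varga: 1 + 0 + 2 + 1 + 3 = 7
  Singh: 0 + 3 + 0 + 2 + 2 = 7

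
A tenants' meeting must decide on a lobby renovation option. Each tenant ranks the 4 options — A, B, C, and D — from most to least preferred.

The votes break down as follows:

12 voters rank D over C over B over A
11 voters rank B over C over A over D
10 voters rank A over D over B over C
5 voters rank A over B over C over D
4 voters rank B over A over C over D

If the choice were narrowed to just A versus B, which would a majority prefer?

B

Ballots ranking A above B: 10+5 = 15.
Ballots ranking B above A: 12+11+4 = 27.
B wins the head-to-head, 27–15.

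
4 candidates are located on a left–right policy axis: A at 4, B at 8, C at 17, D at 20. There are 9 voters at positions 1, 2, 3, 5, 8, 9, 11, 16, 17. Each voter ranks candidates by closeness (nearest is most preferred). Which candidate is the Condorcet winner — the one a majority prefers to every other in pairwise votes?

B

With single-peaked preferences on a line, the Condorcet winner is the candidate closest to the median voter.
The median voter (position 8) is closest to B at 8.
Check: B vs C — voters closer to B: 7 of 9.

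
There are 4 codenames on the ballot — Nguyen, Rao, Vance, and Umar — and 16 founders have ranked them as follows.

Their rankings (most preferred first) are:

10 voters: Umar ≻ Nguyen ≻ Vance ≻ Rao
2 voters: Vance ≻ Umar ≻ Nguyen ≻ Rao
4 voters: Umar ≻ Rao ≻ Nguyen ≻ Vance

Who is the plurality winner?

First-place vote totals:
  Nguyen: 0
  Rao: 0
  Vance: 2
  Umar: 14
Umar has the most first-place votes.

Umar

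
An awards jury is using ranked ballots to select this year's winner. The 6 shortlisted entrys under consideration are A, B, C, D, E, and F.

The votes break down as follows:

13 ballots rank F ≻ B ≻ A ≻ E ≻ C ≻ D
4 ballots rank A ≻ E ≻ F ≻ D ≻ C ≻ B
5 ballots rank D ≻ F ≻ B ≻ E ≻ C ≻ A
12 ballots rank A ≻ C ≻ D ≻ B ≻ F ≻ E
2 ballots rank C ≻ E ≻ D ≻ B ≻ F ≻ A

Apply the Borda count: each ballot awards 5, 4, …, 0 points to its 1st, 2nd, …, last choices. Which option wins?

Borda scores:
  A: 13·3 + 4·5 + 5·0 + 12·5 + 2·0 = 119
  B: 13·4 + 4·0 + 5·3 + 12·2 + 2·2 = 95
  C: 13·1 + 4·1 + 5·1 + 12·4 + 2·5 = 80
  D: 13·0 + 4·2 + 5·5 + 12·3 + 2·3 = 75
  E: 13·2 + 4·4 + 5·2 + 12·0 + 2·4 = 60
  F: 13·5 + 4·3 + 5·4 + 12·1 + 2·1 = 111
A has the highest total.

A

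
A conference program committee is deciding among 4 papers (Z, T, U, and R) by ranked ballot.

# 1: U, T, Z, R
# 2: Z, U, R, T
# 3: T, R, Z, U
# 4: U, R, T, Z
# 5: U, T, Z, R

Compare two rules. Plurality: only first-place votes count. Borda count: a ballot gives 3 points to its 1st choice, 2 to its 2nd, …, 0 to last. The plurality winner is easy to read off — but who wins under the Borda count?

U

Plurality first-place counts: Z 1, T 1, U 3, R 0 → U.
Borda totals: Z 6, T 8, U 11, R 5 → U.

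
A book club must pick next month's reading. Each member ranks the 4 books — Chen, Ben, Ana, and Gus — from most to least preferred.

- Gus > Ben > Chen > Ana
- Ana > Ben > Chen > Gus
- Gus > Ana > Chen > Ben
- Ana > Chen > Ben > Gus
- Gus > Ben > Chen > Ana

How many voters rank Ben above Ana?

2

Ballots ranking Ben above Ana: 2.
Ballots ranking Ana above Ben: 3.
So 2 of 5 voters prefer Ben to Ana.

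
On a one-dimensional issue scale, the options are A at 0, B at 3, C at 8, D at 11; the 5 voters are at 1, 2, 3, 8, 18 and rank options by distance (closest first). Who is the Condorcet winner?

B

With single-peaked preferences on a line, the Condorcet winner is the candidate closest to the median voter.
The median voter (position 3) is closest to B at 3.
Check: B vs C — voters closer to B: 3 of 5.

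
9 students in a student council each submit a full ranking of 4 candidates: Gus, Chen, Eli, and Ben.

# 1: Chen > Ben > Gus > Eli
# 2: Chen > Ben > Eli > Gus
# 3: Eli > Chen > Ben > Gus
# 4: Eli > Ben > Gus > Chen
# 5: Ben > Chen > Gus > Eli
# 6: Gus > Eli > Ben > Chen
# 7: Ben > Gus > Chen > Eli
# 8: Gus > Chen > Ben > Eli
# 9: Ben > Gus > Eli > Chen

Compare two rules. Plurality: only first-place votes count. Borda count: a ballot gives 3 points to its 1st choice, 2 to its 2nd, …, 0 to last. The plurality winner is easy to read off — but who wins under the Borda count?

Plurality first-place counts: Gus 2, Chen 2, Eli 2, Ben 3 → Ben.
Borda totals: Gus 13, Chen 13, Eli 10, Ben 18 → Ben.

Ben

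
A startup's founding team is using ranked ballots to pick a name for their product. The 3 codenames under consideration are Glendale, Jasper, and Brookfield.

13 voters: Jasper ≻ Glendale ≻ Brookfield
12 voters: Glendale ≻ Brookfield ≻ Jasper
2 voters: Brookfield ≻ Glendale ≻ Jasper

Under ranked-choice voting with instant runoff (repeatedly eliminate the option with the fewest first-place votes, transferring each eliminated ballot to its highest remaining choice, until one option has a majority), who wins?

Glendale

Round 1: Jasper 13, Glendale 12, Brookfield 2. Brookfield has the fewest and is eliminated.
Round 2: Glendale 14, Jasper 13. Glendale has a majority.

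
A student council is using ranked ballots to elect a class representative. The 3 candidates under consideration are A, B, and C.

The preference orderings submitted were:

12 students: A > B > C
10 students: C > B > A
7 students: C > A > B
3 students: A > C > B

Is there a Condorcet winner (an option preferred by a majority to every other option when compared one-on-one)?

Head-to-head results (32 voters total):
A vs B: A wins 22–10.
A vs C: C wins 17–15.
B vs C: C wins 20–12.
C beats each rival — A (17–15), B (20–12) — so C is the Condorcet winner.

Yes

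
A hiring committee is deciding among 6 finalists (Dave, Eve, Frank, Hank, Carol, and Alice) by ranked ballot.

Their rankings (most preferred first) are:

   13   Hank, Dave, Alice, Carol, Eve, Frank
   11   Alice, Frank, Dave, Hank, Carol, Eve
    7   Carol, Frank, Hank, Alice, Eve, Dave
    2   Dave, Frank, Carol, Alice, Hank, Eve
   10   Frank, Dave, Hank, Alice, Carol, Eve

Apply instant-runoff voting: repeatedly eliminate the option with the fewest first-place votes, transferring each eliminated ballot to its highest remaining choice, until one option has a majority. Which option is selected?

Round 1: Hank 13, Alice 11, Frank 10, Carol 7, Dave 2, Eve 0. Eve has the fewest and is eliminated.
Round 2: Hank 13, Alice 11, Frank 10, Carol 7, Dave 2. Dave has the fewest and is eliminated.
Round 3: Hank 13, Frank 12, Alice 11, Carol 7. Carol has the fewest and is eliminated.
Round 4: Frank 19, Hank 13, Alice 11. Alice has the fewest and is eliminated.
Round 5: Frank 30, Hank 13. Frank has a majority.

Frank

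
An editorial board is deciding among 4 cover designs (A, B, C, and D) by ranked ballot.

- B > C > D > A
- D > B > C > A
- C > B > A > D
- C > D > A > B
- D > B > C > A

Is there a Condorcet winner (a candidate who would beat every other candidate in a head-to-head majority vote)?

No

Head-to-head results (5 voters total):
A vs B: B wins 4–1.
A vs C: C wins 5–0.
A vs D: D wins 4–1.
B vs C: B wins 3–2.
B vs D: D wins 3–2.
C vs D: C wins 3–2.
No candidate beats all others: B beats C beats D beats B, a majority cycle.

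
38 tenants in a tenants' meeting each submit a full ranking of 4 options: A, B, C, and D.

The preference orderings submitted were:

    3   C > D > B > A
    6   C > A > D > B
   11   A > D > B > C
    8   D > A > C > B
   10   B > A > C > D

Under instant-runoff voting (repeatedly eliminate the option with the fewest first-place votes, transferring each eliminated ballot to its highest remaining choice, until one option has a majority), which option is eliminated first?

Round 1: A 11, B 10, C 9, D 8. D has the fewest and is eliminated.
Round 2: A 19, B 10, C 9. C has the fewest and is eliminated.
Round 3: A 25, B 13. A has a majority.

D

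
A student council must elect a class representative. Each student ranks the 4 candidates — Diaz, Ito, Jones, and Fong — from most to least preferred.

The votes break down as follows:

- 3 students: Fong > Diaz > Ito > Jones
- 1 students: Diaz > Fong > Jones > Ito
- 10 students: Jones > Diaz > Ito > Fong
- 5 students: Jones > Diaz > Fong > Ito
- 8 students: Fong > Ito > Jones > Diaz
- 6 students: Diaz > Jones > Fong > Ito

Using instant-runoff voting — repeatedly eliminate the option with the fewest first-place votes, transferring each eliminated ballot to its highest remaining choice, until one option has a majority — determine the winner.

Round 1: Jones 15, Fong 11, Diaz 7, Ito 0. Ito has the fewest and is eliminated.
Round 2: Jones 15, Fong 11, Diaz 7. Diaz has the fewest and is eliminated.
Round 3: Jones 21, Fong 12. Jones has a majority.

Jones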